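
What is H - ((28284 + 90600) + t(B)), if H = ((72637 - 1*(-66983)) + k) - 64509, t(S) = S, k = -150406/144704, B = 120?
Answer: -3175821539/72352 ≈ -43894.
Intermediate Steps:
k = -75203/72352 (k = -150406*1/144704 = -75203/72352 ≈ -1.0394)
H = 5434355869/72352 (H = ((72637 - 1*(-66983)) - 75203/72352) - 64509 = ((72637 + 66983) - 75203/72352) - 64509 = (139620 - 75203/72352) - 64509 = 10101711037/72352 - 64509 = 5434355869/72352 ≈ 75110.)
H - ((28284 + 90600) + t(B)) = 5434355869/72352 - ((28284 + 90600) + 120) = 5434355869/72352 - (118884 + 120) = 5434355869/72352 - 1*119004 = 5434355869/72352 - 119004 = -3175821539/72352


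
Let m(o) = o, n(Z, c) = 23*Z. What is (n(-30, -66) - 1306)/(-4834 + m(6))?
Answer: 499/1207 ≈ 0.41342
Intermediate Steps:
(n(-30, -66) - 1306)/(-4834 + m(6)) = (23*(-30) - 1306)/(-4834 + 6) = (-690 - 1306)/(-4828) = -1996*(-1/4828) = 499/1207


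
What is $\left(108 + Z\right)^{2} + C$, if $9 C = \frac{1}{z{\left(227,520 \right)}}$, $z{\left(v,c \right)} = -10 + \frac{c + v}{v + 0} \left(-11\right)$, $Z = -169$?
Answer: $\frac{351198916}{94383} \approx 3721.0$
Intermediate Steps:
$z{\left(v,c \right)} = -10 - \frac{11 \left(c + v\right)}{v}$ ($z{\left(v,c \right)} = -10 + \frac{c + v}{v} \left(-11\right) = -10 - \frac{11 \left(c + v\right)}{v}$)
$C = - \frac{227}{94383}$ ($C = \frac{1}{9 \left(-21 - \frac{5720}{227}\right)} = \frac{1}{9 \left(- \frac{10487}{227}\right)} = \frac{1}{9} \left(- \frac{227}{10487}\right) = - \frac{227}{94383} \approx -0.0024051$)
$\left(108 + Z\right)^{2} + C = \left(108 - 169\right)^{2} - \frac{227}{94383} = \left(-61\right)^{2} - \frac{227}{94383} = 3721 - \frac{227}{94383} = \frac{351198916}{94383}$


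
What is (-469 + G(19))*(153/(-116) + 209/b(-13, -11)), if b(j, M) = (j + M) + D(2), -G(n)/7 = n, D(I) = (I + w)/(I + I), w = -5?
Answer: 3068093/522 ≈ 5877.6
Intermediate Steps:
D(I) = (-5 + I)/(2*I) (D(I) = (I - 5)/(I + I) = (-5 + I)/((2*I)) = (-5 + I)*(1/(2*I)) = (-5 + I)/(2*I))
G(n) = -7*n
b(j, M) = -¾ + M + j (b(j, M) = (j + M) + (½)*(-5 + 2)/2 = (M + j) + (½)*(½)*(-3) = (M + j) - ¾ = -¾ + M + j)
(-469 + G(19))*(153/(-116) + 209/b(-13, -11)) = (-469 - 7*19)*(153/(-116) + 209/(-¾ - 11 - 13)) = (-469 - 133)*(153*(-1/116) + 209/(-99/4)) = -602*(-153/116 + 209*(-4/99)) = -602*(-153/116 - 76/9) = -602*(-10193/1044) = 3068093/522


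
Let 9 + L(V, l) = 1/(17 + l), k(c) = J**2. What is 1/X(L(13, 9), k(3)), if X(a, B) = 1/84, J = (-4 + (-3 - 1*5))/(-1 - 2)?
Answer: 84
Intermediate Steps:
J = 4 (J = (-4 + (-3 - 5))/(-3) = (-4 - 8)*(-1/3) = -12*(-1/3) = 4)
k(c) = 16 (k(c) = 4**2 = 16)
L(V, l) = -9 + 1/(17 + l)
X(a, B) = 1/84
1/X(L(13, 9), k(3)) = 1/(1/84) = 84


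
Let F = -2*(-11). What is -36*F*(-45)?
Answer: 35640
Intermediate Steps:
F = 22
-36*F*(-45) = -36*22*(-45) = -792*(-45) = 35640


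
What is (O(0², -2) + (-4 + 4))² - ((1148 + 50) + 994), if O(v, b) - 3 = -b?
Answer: -2167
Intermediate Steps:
O(v, b) = 3 - b
(O(0², -2) + (-4 + 4))² - ((1148 + 50) + 994) = ((3 - 1*(-2)) + (-4 + 4))² - ((1148 + 50) + 994) = ((3 + 2) + 0)² - (1198 + 994) = (5 + 0)² - 1*2192 = 5² - 2192 = 25 - 2192 = -2167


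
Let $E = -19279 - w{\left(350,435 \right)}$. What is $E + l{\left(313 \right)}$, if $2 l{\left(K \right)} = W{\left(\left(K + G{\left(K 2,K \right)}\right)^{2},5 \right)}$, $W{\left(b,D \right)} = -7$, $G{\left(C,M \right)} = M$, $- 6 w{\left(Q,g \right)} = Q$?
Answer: $- \frac{115345}{6} \approx -19224.0$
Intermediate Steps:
$w{\left(Q,g \right)} = - \frac{Q}{6}$
$l{\left(K \right)} = - \frac{7}{2}$ ($l{\left(K \right)} = \frac{1}{2} \left(-7\right) = - \frac{7}{2}$)
$E = - \frac{57662}{3}$ ($E = -19279 - \left(- \frac{1}{6}\right) 350 = -19279 - - \frac{175}{3} = -19279 + \frac{175}{3} = - \frac{57662}{3} \approx -19221.0$)
$E + l{\left(313 \right)} = - \frac{57662}{3} - \frac{7}{2} = - \frac{115345}{6}$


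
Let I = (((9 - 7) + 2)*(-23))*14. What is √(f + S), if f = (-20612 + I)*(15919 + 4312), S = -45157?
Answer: 11*I*√3662017 ≈ 21050.0*I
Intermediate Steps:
I = -1288 (I = ((2 + 2)*(-23))*14 = (4*(-23))*14 = -92*14 = -1288)
f = -443058900 (f = (-20612 - 1288)*(15919 + 4312) = -21900*20231 = -443058900)
√(f + S) = √(-443058900 - 45157) = √(-443104057) = 11*I*√3662017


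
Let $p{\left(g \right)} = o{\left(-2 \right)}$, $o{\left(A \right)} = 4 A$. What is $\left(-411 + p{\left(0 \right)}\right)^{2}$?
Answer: $175561$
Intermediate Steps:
$p{\left(g \right)} = -8$ ($p{\left(g \right)} = 4 \left(-2\right) = -8$)
$\left(-411 + p{\left(0 \right)}\right)^{2} = \left(-411 - 8\right)^{2} = \left(-419\right)^{2} = 175561$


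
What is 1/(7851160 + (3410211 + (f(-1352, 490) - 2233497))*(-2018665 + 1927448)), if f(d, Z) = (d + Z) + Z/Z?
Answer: -1/107249931941 ≈ -9.3240e-12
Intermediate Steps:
f(d, Z) = 1 + Z + d (f(d, Z) = (Z + d) + 1 = 1 + Z + d)
1/(7851160 + (3410211 + (f(-1352, 490) - 2233497))*(-2018665 + 1927448)) = 1/(7851160 + (3410211 + ((1 + 490 - 1352) - 2233497))*(-2018665 + 1927448)) = 1/(7851160 + (3410211 + (-861 - 2233497))*(-91217)) = 1/(7851160 + (3410211 - 2234358)*(-91217)) = 1/(7851160 + 1175853*(-91217)) = 1/(7851160 - 107257783101) = 1/(-107249931941) = -1/107249931941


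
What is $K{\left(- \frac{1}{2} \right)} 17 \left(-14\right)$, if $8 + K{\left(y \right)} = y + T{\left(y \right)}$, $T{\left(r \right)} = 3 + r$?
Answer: $1428$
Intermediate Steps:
$K{\left(y \right)} = -5 + 2 y$ ($K{\left(y \right)} = -8 + \left(y + \left(3 + y\right)\right) = -8 + \left(3 + 2 y\right) = -5 + 2 y$)
$K{\left(- \frac{1}{2} \right)} 17 \left(-14\right) = \left(-5 + 2 \left(- \frac{1}{2}\right)\right) 17 \left(-14\right) = \left(-5 - 1\right) 17 \left(-14\right) = \left(-6\right) 17 \left(-14\right) = \left(-102\right) \left(-14\right) = 1428$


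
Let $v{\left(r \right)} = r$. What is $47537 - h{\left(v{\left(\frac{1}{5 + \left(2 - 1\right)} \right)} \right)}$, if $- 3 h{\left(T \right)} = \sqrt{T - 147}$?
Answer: $47537 + \frac{i \sqrt{5286}}{18} \approx 47537.0 + 4.0392 i$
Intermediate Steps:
$h{\left(T \right)} = - \frac{\sqrt{-147 + T}}{3}$ ($h{\left(T \right)} = - \frac{\sqrt{T - 147}}{3} = - \frac{\sqrt{-147 + T}}{3}$)
$47537 - h{\left(v{\left(\frac{1}{5 + \left(2 - 1\right)} \right)} \right)} = 47537 - - \frac{\sqrt{-147 + \frac{1}{5 + \left(2 - 1\right)}}}{3} = 47537 - - \frac{\sqrt{-147 + \frac{1}{5 + 1}}}{3} = 47537 - - \frac{\sqrt{-147 + \frac{1}{6}}}{3} = 47537 - - \frac{\sqrt{- \frac{881}{6}}}{3} = 47537 - - \frac{\frac{1}{6} i \sqrt{5286}}{3} = 47537 - - \frac{i \sqrt{5286}}{18} = 47537 + \frac{i \sqrt{5286}}{18}$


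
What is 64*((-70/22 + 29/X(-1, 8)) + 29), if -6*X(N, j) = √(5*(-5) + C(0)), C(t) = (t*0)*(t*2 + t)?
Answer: 18176/11 + 11136*I/5 ≈ 1652.4 + 2227.2*I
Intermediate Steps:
C(t) = 0 (C(t) = 0*(2*t + t) = 0*(3*t) = 0)
X(N, j) = -5*I/6 (X(N, j) = -√(5*(-5) + 0)/6 = -√(-25 + 0)/6 = -5*I/6)
64*((-70/22 + 29/X(-1, 8)) + 29) = 64*((-70/22 + 29/((-5*I/6))) + 29) = 64*((-70*1/22 + 29*(6*I/5)) + 29) = 64*((-35/11 + 174*I/5) + 29) = 64*(284/11 + 174*I/5) = 18176/11 + 11136*I/5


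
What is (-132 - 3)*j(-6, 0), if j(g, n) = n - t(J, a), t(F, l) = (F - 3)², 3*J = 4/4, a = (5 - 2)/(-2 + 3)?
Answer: 960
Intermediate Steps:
a = 3 (a = 3/1 = 3*1 = 3)
J = ⅓ (J = (4/4)/3 = (4*(¼))/3 = (⅓)*1 = ⅓ ≈ 0.33333)
t(F, l) = (-3 + F)²
j(g, n) = -64/9 + n (j(g, n) = n - (-3 + ⅓)² = n - (-8/3)² = n - 1*64/9 = n - 64/9 = -64/9 + n)
(-132 - 3)*j(-6, 0) = (-132 - 3)*(-64/9 + 0) = -135*(-64/9) = 960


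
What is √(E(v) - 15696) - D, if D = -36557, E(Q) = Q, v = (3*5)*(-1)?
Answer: 36557 + I*√15711 ≈ 36557.0 + 125.34*I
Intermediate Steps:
v = -15 (v = 15*(-1) = -15)
√(E(v) - 15696) - D = √(-15 - 15696) - 1*(-36557) = √(-15711) + 36557 = I*√15711 + 36557 = 36557 + I*√15711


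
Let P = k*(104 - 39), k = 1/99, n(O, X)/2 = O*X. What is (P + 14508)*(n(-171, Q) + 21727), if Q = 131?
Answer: -33143937775/99 ≈ -3.3479e+8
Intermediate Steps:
n(O, X) = 2*O*X (n(O, X) = 2*(O*X) = 2*O*X)
k = 1/99 ≈ 0.010101
P = 65/99 (P = (104 - 39)/99 = (1/99)*65 = 65/99 ≈ 0.65657)
(P + 14508)*(n(-171, Q) + 21727) = (65/99 + 14508)*(2*(-171)*131 + 21727) = 1436357*(-44802 + 21727)/99 = (1436357/99)*(-23075) = -33143937775/99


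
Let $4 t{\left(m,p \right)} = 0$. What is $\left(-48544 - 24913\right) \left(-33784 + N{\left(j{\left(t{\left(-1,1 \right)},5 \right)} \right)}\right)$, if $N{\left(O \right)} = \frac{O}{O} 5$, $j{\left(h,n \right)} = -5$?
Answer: $2481304003$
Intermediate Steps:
$t{\left(m,p \right)} = 0$ ($t{\left(m,p \right)} = \frac{1}{4} \cdot 0 = 0$)
$N{\left(O \right)} = 5$ ($N{\left(O \right)} = 1 \cdot 5 = 5$)
$\left(-48544 - 24913\right) \left(-33784 + N{\left(j{\left(t{\left(-1,1 \right)},5 \right)} \right)}\right) = \left(-48544 - 24913\right) \left(-33784 + 5\right) = \left(-73457\right) \left(-33779\right) = 2481304003$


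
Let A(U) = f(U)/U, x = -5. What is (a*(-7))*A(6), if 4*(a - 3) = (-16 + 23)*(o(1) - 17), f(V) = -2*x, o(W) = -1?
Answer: 665/2 ≈ 332.50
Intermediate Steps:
f(V) = 10 (f(V) = -2*(-5) = 10)
a = -57/2 (a = 3 + ((-16 + 23)*(-1 - 17))/4 = 3 + (7*(-18))/4 = 3 + (¼)*(-126) = 3 - 63/2 = -57/2 ≈ -28.500)
A(U) = 10/U
(a*(-7))*A(6) = (-57/2*(-7))*(10/6) = 399*(10*(⅙))/2 = (399/2)*(5/3) = 665/2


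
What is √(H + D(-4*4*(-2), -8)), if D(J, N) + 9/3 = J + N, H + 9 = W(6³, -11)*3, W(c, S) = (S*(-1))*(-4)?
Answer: 2*I*√30 ≈ 10.954*I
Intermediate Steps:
W(c, S) = 4*S (W(c, S) = -S*(-4) = 4*S)
H = -141 (H = -9 + (4*(-11))*3 = -9 - 44*3 = -9 - 132 = -141)
D(J, N) = -3 + J + N (D(J, N) = -3 + (J + N) = -3 + J + N)
√(H + D(-4*4*(-2), -8)) = √(-141 + (-3 - 4*4*(-2) - 8)) = √(-141 + (-3 - 16*(-2) - 8)) = √(-141 + (-3 + 32 - 8)) = √(-141 + 21) = √(-120) = 2*I*√30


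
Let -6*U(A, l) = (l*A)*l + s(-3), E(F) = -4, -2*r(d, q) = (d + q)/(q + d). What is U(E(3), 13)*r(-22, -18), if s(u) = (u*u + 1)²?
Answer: -48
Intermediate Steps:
s(u) = (1 + u²)² (s(u) = (u² + 1)² = (1 + u²)²)
r(d, q) = -½ (r(d, q) = -(d + q)/(2*(q + d)) = -(d + q)/(2*(d + q)) = -½*1 = -½)
U(A, l) = -50/3 - A*l²/6 (U(A, l) = -((l*A)*l + (1 + (-3)²)²)/6 = -((A*l)*l + (1 + 9)²)/6 = -(A*l² + 10²)/6 = -(A*l² + 100)/6 = -(100 + A*l²)/6 = -50/3 - A*l²/6)
U(E(3), 13)*r(-22, -18) = (-50/3 - ⅙*(-4)*13²)*(-½) = (-50/3 - ⅙*(-4)*169)*(-½) = (-50/3 + 338/3)*(-½) = 96*(-½) = -48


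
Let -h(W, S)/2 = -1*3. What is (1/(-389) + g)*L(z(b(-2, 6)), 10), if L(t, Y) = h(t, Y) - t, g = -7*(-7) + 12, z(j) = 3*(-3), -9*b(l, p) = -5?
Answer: 355920/389 ≈ 914.96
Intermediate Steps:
b(l, p) = 5/9 (b(l, p) = -⅑*(-5) = 5/9)
z(j) = -9
g = 61 (g = 49 + 12 = 61)
h(W, S) = 6 (h(W, S) = -(-2)*3 = -2*(-3) = 6)
L(t, Y) = 6 - t
(1/(-389) + g)*L(z(b(-2, 6)), 10) = (1/(-389) + 61)*(6 - 1*(-9)) = (-1/389 + 61)*(6 + 9) = (23728/389)*15 = 355920/389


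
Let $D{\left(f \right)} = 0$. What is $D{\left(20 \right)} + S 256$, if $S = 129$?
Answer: $33024$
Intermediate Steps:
$D{\left(20 \right)} + S 256 = 0 + 129 \cdot 256 = 0 + 33024 = 33024$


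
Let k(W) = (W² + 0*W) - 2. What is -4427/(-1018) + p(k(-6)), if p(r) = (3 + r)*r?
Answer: 1285071/1018 ≈ 1262.3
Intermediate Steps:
k(W) = -2 + W² (k(W) = (W² + 0) - 2 = W² - 2 = -2 + W²)
p(r) = r*(3 + r)
-4427/(-1018) + p(k(-6)) = -4427/(-1018) + (-2 + (-6)²)*(3 + (-2 + (-6)²)) = -4427*(-1/1018) + (-2 + 36)*(3 + (-2 + 36)) = 4427/1018 + 34*(3 + 34) = 4427/1018 + 34*37 = 4427/1018 + 1258 = 1285071/1018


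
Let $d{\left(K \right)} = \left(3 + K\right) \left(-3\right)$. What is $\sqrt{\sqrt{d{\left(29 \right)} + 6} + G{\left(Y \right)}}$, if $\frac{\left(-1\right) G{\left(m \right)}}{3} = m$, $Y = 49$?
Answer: $\sqrt{-147 + 3 i \sqrt{10}} \approx 0.39103 + 12.131 i$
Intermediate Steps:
$G{\left(m \right)} = - 3 m$
$d{\left(K \right)} = -9 - 3 K$
$\sqrt{\sqrt{d{\left(29 \right)} + 6} + G{\left(Y \right)}} = \sqrt{\sqrt{\left(-9 - 87\right) + 6} - 147} = \sqrt{\sqrt{-96 + 6} - 147} = \sqrt{\sqrt{-90} - 147} = \sqrt{3 i \sqrt{10} - 147} = \sqrt{-147 + 3 i \sqrt{10}}$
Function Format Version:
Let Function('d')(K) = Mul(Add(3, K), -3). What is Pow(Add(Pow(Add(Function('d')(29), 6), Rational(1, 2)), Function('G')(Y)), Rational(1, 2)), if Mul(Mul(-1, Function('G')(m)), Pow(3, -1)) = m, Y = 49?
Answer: Pow(Add(-147, Mul(3, I, Pow(10, Rational(1, 2)))), Rational(1, 2)) ≈ Add(0.39103, Mul(12.131, I))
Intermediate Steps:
Function('G')(m) = Mul(-3, m)
Function('d')(K) = Add(-9, Mul(-3, K))
Pow(Add(Pow(Add(Function('d')(29), 6), Rational(1, 2)), Function('G')(Y)), Rational(1, 2)) = Pow(Add(Pow(Add(Add(-9, Mul(-3, 29)), 6), Rational(1, 2)), Mul(-3, 49)), Rational(1, 2)) = Pow(Add(Pow(Add(Add(-9, -87), 6), Rational(1, 2)), -147), Rational(1, 2)) = Pow(Add(Pow(Add(-96, 6), Rational(1, 2)), -147), Rational(1, 2)) = Pow(Add(Pow(-90, Rational(1, 2)), -147), Rational(1, 2)) = Pow(Add(Mul(3, I, Pow(10, Rational(1, 2))), -147), Rational(1, 2)) = Pow(Add(-147, Mul(3, I, Pow(10, Rational(1, 2)))), Rational(1, 2))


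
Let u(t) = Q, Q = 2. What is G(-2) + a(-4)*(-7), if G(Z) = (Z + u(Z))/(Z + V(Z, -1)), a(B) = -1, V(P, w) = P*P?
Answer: 7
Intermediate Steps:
V(P, w) = P**2
u(t) = 2
G(Z) = (2 + Z)/(Z + Z**2) (G(Z) = (Z + 2)/(Z + Z**2) = (2 + Z)/(Z + Z**2))
G(-2) + a(-4)*(-7) = (2 - 2)/((-2)*(1 - 2)) - 1*(-7) = -1/2*0/(-1) + 7 = -1/2*(-1)*0 + 7 = 0 + 7 = 7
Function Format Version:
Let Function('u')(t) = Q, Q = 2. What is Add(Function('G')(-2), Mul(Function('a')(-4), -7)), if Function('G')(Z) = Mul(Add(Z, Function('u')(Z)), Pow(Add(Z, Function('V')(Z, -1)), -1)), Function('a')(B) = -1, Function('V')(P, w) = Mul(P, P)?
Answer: 7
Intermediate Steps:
Function('V')(P, w) = Pow(P, 2)
Function('u')(t) = 2
Function('G')(Z) = Mul(Pow(Add(Z, Pow(Z, 2)), -1), Add(2, Z)) (Function('G')(Z) = Mul(Add(Z, 2), Pow(Add(Z, Pow(Z, 2)), -1)) = Mul(Add(2, Z), Pow(Add(Z, Pow(Z, 2)), -1)) = Mul(Pow(Add(Z, Pow(Z, 2)), -1), Add(2, Z)))
Add(Function('G')(-2), Mul(Function('a')(-4), -7)) = Add(Mul(Pow(-2, -1), Pow(Add(1, -2), -1), Add(2, -2)), Mul(-1, -7)) = Add(Mul(Rational(-1, 2), Pow(-1, -1), 0), 7) = Add(Mul(Rational(-1, 2), -1, 0), 7) = Add(0, 7) = 7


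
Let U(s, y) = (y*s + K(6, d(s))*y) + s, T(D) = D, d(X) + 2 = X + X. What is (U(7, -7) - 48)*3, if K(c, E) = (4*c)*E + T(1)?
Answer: -6339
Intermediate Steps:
d(X) = -2 + 2*X (d(X) = -2 + (X + X) = -2 + 2*X)
K(c, E) = 1 + 4*E*c (K(c, E) = (4*c)*E + 1 = 4*E*c + 1 = 1 + 4*E*c)
U(s, y) = s + s*y + y*(-47 + 48*s) (U(s, y) = (y*s + (1 + 4*(-2 + 2*s)*6)*y) + s = (s*y + (1 + (-48 + 48*s))*y) + s = (s*y + (-47 + 48*s)*y) + s = (s*y + y*(-47 + 48*s)) + s = s + s*y + y*(-47 + 48*s))
(U(7, -7) - 48)*3 = ((7 - 47*(-7) + 49*7*(-7)) - 48)*3 = ((7 + 329 - 2401) - 48)*3 = (-2065 - 48)*3 = -2113*3 = -6339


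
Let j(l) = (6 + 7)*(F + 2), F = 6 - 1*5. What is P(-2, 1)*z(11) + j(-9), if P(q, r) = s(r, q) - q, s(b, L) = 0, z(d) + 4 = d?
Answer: 53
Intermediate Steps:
F = 1 (F = 6 - 5 = 1)
z(d) = -4 + d
P(q, r) = -q (P(q, r) = 0 - q = -q)
j(l) = 39 (j(l) = (6 + 7)*(1 + 2) = 13*3 = 39)
P(-2, 1)*z(11) + j(-9) = (-1*(-2))*(-4 + 11) + 39 = 2*7 + 39 = 14 + 39 = 53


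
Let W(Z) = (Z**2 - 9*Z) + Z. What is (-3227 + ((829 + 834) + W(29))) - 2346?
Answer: -3301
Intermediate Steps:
W(Z) = Z**2 - 8*Z
(-3227 + ((829 + 834) + W(29))) - 2346 = (-3227 + ((829 + 834) + 29*(-8 + 29))) - 2346 = (-3227 + (1663 + 29*21)) - 2346 = (-3227 + (1663 + 609)) - 2346 = (-3227 + 2272) - 2346 = -955 - 2346 = -3301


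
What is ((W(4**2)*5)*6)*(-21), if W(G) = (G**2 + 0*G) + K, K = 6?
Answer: -165060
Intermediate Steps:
W(G) = 6 + G**2 (W(G) = (G**2 + 0*G) + 6 = (G**2 + 0) + 6 = G**2 + 6 = 6 + G**2)
((W(4**2)*5)*6)*(-21) = (((6 + (4**2)**2)*5)*6)*(-21) = (((6 + 16**2)*5)*6)*(-21) = (((6 + 256)*5)*6)*(-21) = ((262*5)*6)*(-21) = (1310*6)*(-21) = 7860*(-21) = -165060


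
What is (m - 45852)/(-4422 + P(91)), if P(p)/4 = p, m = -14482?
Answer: 30167/2029 ≈ 14.868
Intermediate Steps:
P(p) = 4*p
(m - 45852)/(-4422 + P(91)) = (-14482 - 45852)/(-4422 + 4*91) = -60334/(-4422 + 364) = -60334/(-4058) = -60334*(-1/4058) = 30167/2029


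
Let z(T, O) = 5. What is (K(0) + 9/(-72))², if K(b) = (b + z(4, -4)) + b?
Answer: 1521/64 ≈ 23.766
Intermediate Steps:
K(b) = 5 + 2*b (K(b) = (b + 5) + b = (5 + b) + b = 5 + 2*b)
(K(0) + 9/(-72))² = ((5 + 2*0) + 9/(-72))² = ((5 + 0) + 9*(-1/72))² = (5 - ⅛)² = (39/8)² = 1521/64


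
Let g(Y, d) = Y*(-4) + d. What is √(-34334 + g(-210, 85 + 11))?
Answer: I*√33398 ≈ 182.75*I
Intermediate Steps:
g(Y, d) = d - 4*Y (g(Y, d) = -4*Y + d = d - 4*Y)
√(-34334 + g(-210, 85 + 11)) = √(-34334 + ((85 + 11) - 4*(-210))) = √(-34334 + (96 + 840)) = √(-34334 + 936) = √(-33398) = I*√33398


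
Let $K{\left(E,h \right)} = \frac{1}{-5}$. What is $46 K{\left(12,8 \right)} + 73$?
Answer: $\frac{319}{5} \approx 63.8$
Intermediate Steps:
$K{\left(E,h \right)} = - \frac{1}{5}$
$46 K{\left(12,8 \right)} + 73 = 46 \left(- \frac{1}{5}\right) + 73 = - \frac{46}{5} + 73 = \frac{319}{5}$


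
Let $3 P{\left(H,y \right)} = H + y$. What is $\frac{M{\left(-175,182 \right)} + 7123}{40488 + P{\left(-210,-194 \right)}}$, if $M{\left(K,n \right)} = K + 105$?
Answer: $\frac{21159}{121060} \approx 0.17478$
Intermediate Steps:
$P{\left(H,y \right)} = \frac{H}{3} + \frac{y}{3}$ ($P{\left(H,y \right)} = \frac{H + y}{3} = \frac{H}{3} + \frac{y}{3}$)
$M{\left(K,n \right)} = 105 + K$
$\frac{M{\left(-175,182 \right)} + 7123}{40488 + P{\left(-210,-194 \right)}} = \frac{\left(105 - 175\right) + 7123}{40488 + \left(\frac{1}{3} \left(-210\right) + \frac{1}{3} \left(-194\right)\right)} = \frac{-70 + 7123}{40488 - \frac{404}{3}} = \frac{7053}{40488 - \frac{404}{3}} = \frac{7053}{\frac{121060}{3}} = 7053 \cdot \frac{3}{121060} = \frac{21159}{121060}$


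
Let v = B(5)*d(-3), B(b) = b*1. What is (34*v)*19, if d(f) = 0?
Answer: 0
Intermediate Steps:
B(b) = b
v = 0 (v = 5*0 = 0)
(34*v)*19 = (34*0)*19 = 0*19 = 0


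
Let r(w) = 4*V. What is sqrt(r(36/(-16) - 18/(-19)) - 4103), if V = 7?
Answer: 5*I*sqrt(163) ≈ 63.836*I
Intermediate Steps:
r(w) = 28 (r(w) = 4*7 = 28)
sqrt(r(36/(-16) - 18/(-19)) - 4103) = sqrt(28 - 4103) = sqrt(-4075) = 5*I*sqrt(163)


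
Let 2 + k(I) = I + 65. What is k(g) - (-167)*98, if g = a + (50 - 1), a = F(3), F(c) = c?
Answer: 16481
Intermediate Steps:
a = 3
g = 52 (g = 3 + (50 - 1) = 3 + 49 = 52)
k(I) = 63 + I (k(I) = -2 + (I + 65) = -2 + (65 + I) = 63 + I)
k(g) - (-167)*98 = (63 + 52) - (-167)*98 = 115 - 1*(-16366) = 115 + 16366 = 16481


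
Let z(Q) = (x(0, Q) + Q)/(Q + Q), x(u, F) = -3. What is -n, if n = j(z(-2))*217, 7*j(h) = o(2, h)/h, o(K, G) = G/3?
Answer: -31/3 ≈ -10.333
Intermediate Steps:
o(K, G) = G/3 (o(K, G) = G*(⅓) = G/3)
z(Q) = (-3 + Q)/(2*Q) (z(Q) = (-3 + Q)/(Q + Q) = (-3 + Q)/((2*Q)) = (-3 + Q)*(1/(2*Q)) = (-3 + Q)/(2*Q))
j(h) = 1/21 (j(h) = ((h/3)/h)/7 = (⅐)*(⅓) = 1/21)
n = 31/3 (n = (1/21)*217 = 31/3 ≈ 10.333)
-n = -1*31/3 = -31/3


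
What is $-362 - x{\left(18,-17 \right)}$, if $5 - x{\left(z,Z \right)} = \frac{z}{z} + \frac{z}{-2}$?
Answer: $-375$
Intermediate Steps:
$x{\left(z,Z \right)} = 4 + \frac{z}{2}$ ($x{\left(z,Z \right)} = 5 - \left(\frac{z}{z} + \frac{z}{-2}\right) = 5 - \left(1 + z \left(- \frac{1}{2}\right)\right) = 5 - \left(1 - \frac{z}{2}\right) = 5 + \left(-1 + \frac{z}{2}\right) = 4 + \frac{z}{2}$)
$-362 - x{\left(18,-17 \right)} = -362 - \left(4 + \frac{1}{2} \cdot 18\right) = -362 - \left(4 + 9\right) = -362 - 13 = -375$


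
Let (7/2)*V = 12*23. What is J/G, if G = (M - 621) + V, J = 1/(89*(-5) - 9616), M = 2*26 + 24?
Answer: 7/32829043 ≈ 2.1323e-7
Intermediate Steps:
M = 76 (M = 52 + 24 = 76)
V = 552/7 (V = 2*(12*23)/7 = (2/7)*276 = 552/7 ≈ 78.857)
J = -1/10061 (J = 1/(-445 - 9616) = 1/(-10061) = -1/10061 ≈ -9.9394e-5)
G = -3263/7 (G = (76 - 621) + 552/7 = -545 + 552/7 = -3263/7 ≈ -466.14)
J/G = -1/(10061*(-3263/7)) = -1/10061*(-7/3263) = 7/32829043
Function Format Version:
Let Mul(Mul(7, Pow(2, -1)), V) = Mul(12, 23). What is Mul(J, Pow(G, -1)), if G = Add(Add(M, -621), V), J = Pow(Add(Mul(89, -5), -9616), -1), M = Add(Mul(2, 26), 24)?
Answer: Rational(7, 32829043) ≈ 2.1323e-7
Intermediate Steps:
M = 76 (M = Add(52, 24) = 76)
V = Rational(552, 7) (V = Mul(Rational(2, 7), Mul(12, 23)) = Mul(Rational(2, 7), 276) = Rational(552, 7) ≈ 78.857)
J = Rational(-1, 10061) (J = Pow(Add(-445, -9616), -1) = Pow(-10061, -1) = Rational(-1, 10061) ≈ -9.9394e-5)
G = Rational(-3263, 7) (G = Add(Add(76, -621), Rational(552, 7)) = Add(-545, Rational(552, 7)) = Rational(-3263, 7) ≈ -466.14)
Mul(J, Pow(G, -1)) = Mul(Rational(-1, 10061), Pow(Rational(-3263, 7), -1)) = Mul(Rational(-1, 10061), Rational(-7, 3263)) = Rational(7, 32829043)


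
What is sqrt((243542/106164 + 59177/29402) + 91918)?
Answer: 8*sqrt(24295550824244210682)/130059747 ≈ 303.19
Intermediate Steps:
sqrt((243542/106164 + 59177/29402) + 91918) = sqrt((243542*(1/106164) + 59177*(1/29402)) + 91918) = sqrt((121771/53082 + 59177/29402) + 91918) = sqrt(1680386114/390179241 + 91918) = sqrt(35866175860352/390179241) = 8*sqrt(24295550824244210682)/130059747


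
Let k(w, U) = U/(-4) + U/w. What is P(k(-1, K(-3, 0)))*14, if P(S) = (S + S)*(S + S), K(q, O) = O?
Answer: 0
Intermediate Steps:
k(w, U) = -U/4 + U/w (k(w, U) = U*(-1/4) + U/w = -U/4 + U/w)
P(S) = 4*S**2 (P(S) = (2*S)*(2*S) = 4*S**2)
P(k(-1, K(-3, 0)))*14 = (4*(-1/4*0 + 0/(-1))**2)*14 = (4*(0 + 0*(-1))**2)*14 = (4*(0 + 0)**2)*14 = (4*0**2)*14 = (4*0)*14 = 0*14 = 0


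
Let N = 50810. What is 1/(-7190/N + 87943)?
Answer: 5081/446837664 ≈ 1.1371e-5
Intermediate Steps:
1/(-7190/N + 87943) = 1/(-7190/50810 + 87943) = 1/(-7190*1/50810 + 87943) = 1/(-719/5081 + 87943) = 1/(446837664/5081) = 5081/446837664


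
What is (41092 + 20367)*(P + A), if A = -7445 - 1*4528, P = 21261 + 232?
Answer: 585089680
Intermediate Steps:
P = 21493
A = -11973 (A = -7445 - 4528 = -11973)
(41092 + 20367)*(P + A) = (41092 + 20367)*(21493 - 11973) = 61459*9520 = 585089680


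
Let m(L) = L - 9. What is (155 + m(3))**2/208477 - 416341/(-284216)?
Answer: 93107402073/59252499032 ≈ 1.5714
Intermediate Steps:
m(L) = -9 + L
(155 + m(3))**2/208477 - 416341/(-284216) = (155 + (-9 + 3))**2/208477 - 416341/(-284216) = (155 - 6)**2*(1/208477) - 416341*(-1/284216) = 149**2*(1/208477) + 416341/284216 = 22201*(1/208477) + 416341/284216 = 22201/208477 + 416341/284216 = 93107402073/59252499032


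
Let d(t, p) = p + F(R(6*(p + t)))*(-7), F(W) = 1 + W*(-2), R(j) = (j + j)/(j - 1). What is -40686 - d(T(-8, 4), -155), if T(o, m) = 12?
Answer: -34834140/859 ≈ -40552.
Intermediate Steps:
R(j) = 2*j/(-1 + j) (R(j) = (2*j)/(-1 + j) = 2*j/(-1 + j))
F(W) = 1 - 2*W
d(t, p) = -7 + p + 28*(6*p + 6*t)/(-1 + 6*p + 6*t) (d(t, p) = p + (1 - 4*6*(p + t)/(-1 + 6*(p + t)))*(-7) = p + (1 - 4*(6*p + 6*t)/(-1 + (6*p + 6*t)))*(-7) = p + (1 - 4*(6*p + 6*t)/(-1 + 6*p + 6*t))*(-7) = p + (-7 + 28*(6*p + 6*t)/(-1 + 6*p + 6*t)) = -7 + p + 28*(6*p + 6*t)/(-1 + 6*p + 6*t))
-40686 - d(T(-8, 4), -155) = -40686 - (168*(-155) + 168*12 + (-7 - 155)*(-1 + 6*(-155) + 6*12))/(-1 + 6*(-155) + 6*12) = -40686 - (-26040 + 2016 - 162*(-1 - 930 + 72))/(-1 - 930 + 72) = -40686 - (-26040 + 2016 - 162*(-859))/(-859) = -40686 - (-1)*(-26040 + 2016 + 139158)/859 = -40686 - (-1)*115134/859 = -40686 - 1*(-115134/859) = -40686 + 115134/859 = -34834140/859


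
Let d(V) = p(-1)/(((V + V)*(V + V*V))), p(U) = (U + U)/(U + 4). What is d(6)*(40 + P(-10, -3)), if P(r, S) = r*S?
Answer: -5/54 ≈ -0.092593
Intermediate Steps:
p(U) = 2*U/(4 + U) (p(U) = (2*U)/(4 + U) = 2*U/(4 + U))
P(r, S) = S*r
d(V) = -1/(3*V*(V + V²)) (d(V) = (2*(-1)/(4 - 1))/(((V + V)*(V + V*V))) = (2*(-1)/3)/(((2*V)*(V + V²))) = (2*(-1)*(⅓))/((2*V*(V + V²))) = -1/(3*V*(V + V²)))
d(6)*(40 + P(-10, -3)) = (-⅓/(6²*(1 + 6)))*(40 - 3*(-10)) = (-⅓*1/36/7)*(40 + 30) = -⅓*1/36*⅐*70 = -1/756*70 = -5/54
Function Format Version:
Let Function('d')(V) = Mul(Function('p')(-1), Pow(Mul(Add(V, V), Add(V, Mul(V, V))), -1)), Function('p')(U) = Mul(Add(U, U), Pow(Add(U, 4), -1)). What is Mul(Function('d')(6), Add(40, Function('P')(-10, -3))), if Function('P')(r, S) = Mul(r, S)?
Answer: Rational(-5, 54) ≈ -0.092593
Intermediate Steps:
Function('p')(U) = Mul(2, U, Pow(Add(4, U), -1)) (Function('p')(U) = Mul(Mul(2, U), Pow(Add(4, U), -1)) = Mul(2, U, Pow(Add(4, U), -1)))
Function('P')(r, S) = Mul(S, r)
Function('d')(V) = Mul(Rational(-1, 3), Pow(V, -1), Pow(Add(V, Pow(V, 2)), -1)) (Function('d')(V) = Mul(Mul(2, -1, Pow(Add(4, -1), -1)), Pow(Mul(Add(V, V), Add(V, Mul(V, V))), -1)) = Mul(Mul(2, -1, Pow(3, -1)), Pow(Mul(Mul(2, V), Add(V, Pow(V, 2))), -1)) = Mul(Mul(2, -1, Rational(1, 3)), Pow(Mul(2, V, Add(V, Pow(V, 2))), -1)) = Mul(Rational(-2, 3), Mul(Rational(1, 2), Pow(V, -1), Pow(Add(V, Pow(V, 2)), -1))) = Mul(Rational(-1, 3), Pow(V, -1), Pow(Add(V, Pow(V, 2)), -1)))
Mul(Function('d')(6), Add(40, Function('P')(-10, -3))) = Mul(Mul(Rational(-1, 3), Pow(6, -2), Pow(Add(1, 6), -1)), Add(40, Mul(-3, -10))) = Mul(Mul(Rational(-1, 3), Rational(1, 36), Pow(7, -1)), Add(40, 30)) = Mul(Mul(Rational(-1, 3), Rational(1, 36), Rational(1, 7)), 70) = Mul(Rational(-1, 756), 70) = Rational(-5, 54)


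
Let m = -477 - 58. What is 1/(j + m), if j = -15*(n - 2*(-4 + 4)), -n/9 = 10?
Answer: 1/815 ≈ 0.0012270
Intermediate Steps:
n = -90 (n = -9*10 = -90)
m = -535
j = 1350 (j = -15*(-90 - 2*(-4 + 4)) = -15*(-90 - 2*0) = -15*(-90 + 0) = -15*(-90) = 1350)
1/(j + m) = 1/(1350 - 535) = 1/815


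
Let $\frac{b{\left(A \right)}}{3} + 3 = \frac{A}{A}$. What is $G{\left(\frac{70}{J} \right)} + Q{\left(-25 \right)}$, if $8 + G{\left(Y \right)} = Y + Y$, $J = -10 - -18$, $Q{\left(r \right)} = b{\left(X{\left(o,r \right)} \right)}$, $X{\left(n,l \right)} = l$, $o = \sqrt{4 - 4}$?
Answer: $\frac{7}{2} \approx 3.5$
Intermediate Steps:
$o = 0$ ($o = \sqrt{0} = 0$)
$b{\left(A \right)} = -6$ ($b{\left(A \right)} = -9 + 3 \frac{A}{A} = -9 + 3 \cdot 1 = -9 + 3 = -6$)
$Q{\left(r \right)} = -6$
$J = 8$ ($J = -10 + 18 = 8$)
$G{\left(Y \right)} = -8 + 2 Y$ ($G{\left(Y \right)} = -8 + \left(Y + Y\right) = -8 + 2 Y$)
$G{\left(\frac{70}{J} \right)} + Q{\left(-25 \right)} = \left(-8 + 2 \cdot \frac{70}{8}\right) - 6 = \left(-8 + 2 \cdot 70 \cdot \frac{1}{8}\right) - 6 = \left(-8 + 2 \cdot \frac{35}{4}\right) - 6 = \left(-8 + \frac{35}{2}\right) - 6 = \frac{19}{2} - 6 = \frac{7}{2}$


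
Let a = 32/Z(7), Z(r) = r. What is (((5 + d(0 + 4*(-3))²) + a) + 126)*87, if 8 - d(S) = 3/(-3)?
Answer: 131892/7 ≈ 18842.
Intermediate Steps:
d(S) = 9 (d(S) = 8 - 3/(-3) = 8 - 3*(-1)/3 = 8 - 1*(-1) = 8 + 1 = 9)
a = 32/7 ≈ 4.5714
(((5 + d(0 + 4*(-3))²) + a) + 126)*87 = (((5 + 9²) + 32/7) + 126)*87 = (((5 + 81) + 32/7) + 126)*87 = ((86 + 32/7) + 126)*87 = (634/7 + 126)*87 = (1516/7)*87 = 131892/7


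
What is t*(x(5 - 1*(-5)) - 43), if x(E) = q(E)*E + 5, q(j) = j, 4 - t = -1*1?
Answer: 310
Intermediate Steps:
t = 5 (t = 4 - (-1) = 4 - 1*(-1) = 4 + 1 = 5)
x(E) = 5 + E**2 (x(E) = E*E + 5 = E**2 + 5 = 5 + E**2)
t*(x(5 - 1*(-5)) - 43) = 5*((5 + (5 - 1*(-5))**2) - 43) = 5*((5 + (5 + 5)**2) - 43) = 5*((5 + 10**2) - 43) = 5*((5 + 100) - 43) = 5*(105 - 43) = 5*62 = 310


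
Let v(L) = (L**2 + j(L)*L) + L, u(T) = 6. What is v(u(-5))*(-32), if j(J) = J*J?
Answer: -8256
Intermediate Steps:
j(J) = J**2
v(L) = L + L**2 + L**3 (v(L) = (L**2 + L**2*L) + L = (L**2 + L**3) + L = L + L**2 + L**3)
v(u(-5))*(-32) = (6*(1 + 6 + 6**2))*(-32) = (6*(1 + 6 + 36))*(-32) = (6*43)*(-32) = 258*(-32) = -8256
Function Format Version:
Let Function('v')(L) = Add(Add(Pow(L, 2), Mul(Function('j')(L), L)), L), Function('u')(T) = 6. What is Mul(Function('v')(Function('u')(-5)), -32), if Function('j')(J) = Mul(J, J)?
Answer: -8256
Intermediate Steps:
Function('j')(J) = Pow(J, 2)
Function('v')(L) = Add(L, Pow(L, 2), Pow(L, 3)) (Function('v')(L) = Add(Add(Pow(L, 2), Mul(Pow(L, 2), L)), L) = Add(Add(Pow(L, 2), Pow(L, 3)), L) = Add(L, Pow(L, 2), Pow(L, 3)))
Mul(Function('v')(Function('u')(-5)), -32) = Mul(Mul(6, Add(1, 6, Pow(6, 2))), -32) = Mul(Mul(6, Add(1, 6, 36)), -32) = Mul(Mul(6, 43), -32) = Mul(258, -32) = -8256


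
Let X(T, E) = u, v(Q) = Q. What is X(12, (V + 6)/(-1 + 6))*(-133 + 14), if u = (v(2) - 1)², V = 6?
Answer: -119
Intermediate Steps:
u = 1 (u = (2 - 1)² = 1² = 1)
X(T, E) = 1
X(12, (V + 6)/(-1 + 6))*(-133 + 14) = 1*(-133 + 14) = 1*(-119) = -119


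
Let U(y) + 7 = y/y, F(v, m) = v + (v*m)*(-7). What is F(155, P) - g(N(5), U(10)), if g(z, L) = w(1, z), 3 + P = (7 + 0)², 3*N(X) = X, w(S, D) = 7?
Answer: -49762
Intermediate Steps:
N(X) = X/3
P = 46 (P = -3 + (7 + 0)² = -3 + 7² = -3 + 49 = 46)
F(v, m) = v - 7*m*v (F(v, m) = v + (m*v)*(-7) = v - 7*m*v)
U(y) = -6 (U(y) = -7 + y/y = -7 + 1 = -6)
g(z, L) = 7
F(155, P) - g(N(5), U(10)) = 155*(1 - 7*46) - 1*7 = 155*(1 - 322) - 7 = 155*(-321) - 7 = -49755 - 7 = -49762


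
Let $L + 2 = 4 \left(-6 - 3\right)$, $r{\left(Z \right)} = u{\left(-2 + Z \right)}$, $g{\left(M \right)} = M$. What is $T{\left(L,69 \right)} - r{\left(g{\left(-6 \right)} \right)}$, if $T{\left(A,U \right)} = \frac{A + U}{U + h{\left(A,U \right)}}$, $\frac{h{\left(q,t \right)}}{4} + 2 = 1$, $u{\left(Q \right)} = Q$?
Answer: $\frac{551}{65} \approx 8.4769$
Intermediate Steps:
$h{\left(q,t \right)} = -4$ ($h{\left(q,t \right)} = -8 + 4 \cdot 1 = -8 + 4 = -4$)
$r{\left(Z \right)} = -2 + Z$
$L = -38$ ($L = -2 + 4 \left(-6 - 3\right) = -2 + 4 \left(-9\right) = -2 - 36 = -38$)
$T{\left(A,U \right)} = \frac{A + U}{-4 + U}$ ($T{\left(A,U \right)} = \frac{A + U}{U - 4} = \frac{A + U}{-4 + U}$)
$T{\left(L,69 \right)} - r{\left(g{\left(-6 \right)} \right)} = \frac{-38 + 69}{-4 + 69} - \left(-2 - 6\right) = \frac{1}{65} \cdot 31 - -8 = \frac{1}{65} \cdot 31 + 8 = \frac{31}{65} + 8 = \frac{551}{65}$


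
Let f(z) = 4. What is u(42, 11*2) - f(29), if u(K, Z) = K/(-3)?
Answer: -18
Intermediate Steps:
u(K, Z) = -K/3 (u(K, Z) = K*(-1/3) = -K/3)
u(42, 11*2) - f(29) = -1/3*42 - 1*4 = -14 - 4 = -18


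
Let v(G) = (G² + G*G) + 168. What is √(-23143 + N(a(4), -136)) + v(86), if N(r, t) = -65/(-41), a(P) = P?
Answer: 14960 + 3*I*√4322302/41 ≈ 14960.0 + 152.12*I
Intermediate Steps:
N(r, t) = 65/41 (N(r, t) = -65*(-1)/41 = -1*(-65/41) = 65/41)
v(G) = 168 + 2*G² (v(G) = (G² + G²) + 168 = 2*G² + 168 = 168 + 2*G²)
√(-23143 + N(a(4), -136)) + v(86) = √(-23143 + 65/41) + (168 + 2*86²) = √(-948798/41) + (168 + 2*7396) = 3*I*√4322302/41 + (168 + 14792) = 3*I*√4322302/41 + 14960 = 14960 + 3*I*√4322302/41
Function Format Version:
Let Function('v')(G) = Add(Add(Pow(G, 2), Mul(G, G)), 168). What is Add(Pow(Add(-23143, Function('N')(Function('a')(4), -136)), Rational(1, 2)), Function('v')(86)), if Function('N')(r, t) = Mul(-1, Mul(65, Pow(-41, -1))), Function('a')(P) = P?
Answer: Add(14960, Mul(Rational(3, 41), I, Pow(4322302, Rational(1, 2)))) ≈ Add(14960., Mul(152.12, I))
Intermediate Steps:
Function('N')(r, t) = Rational(65, 41) (Function('N')(r, t) = Mul(-1, Mul(65, Rational(-1, 41))) = Mul(-1, Rational(-65, 41)) = Rational(65, 41))
Function('v')(G) = Add(168, Mul(2, Pow(G, 2))) (Function('v')(G) = Add(Add(Pow(G, 2), Pow(G, 2)), 168) = Add(Mul(2, Pow(G, 2)), 168) = Add(168, Mul(2, Pow(G, 2))))
Add(Pow(Add(-23143, Function('N')(Function('a')(4), -136)), Rational(1, 2)), Function('v')(86)) = Add(Pow(Add(-23143, Rational(65, 41)), Rational(1, 2)), Add(168, Mul(2, Pow(86, 2)))) = Add(Pow(Rational(-948798, 41), Rational(1, 2)), Add(168, Mul(2, 7396))) = Add(Mul(Rational(3, 41), I, Pow(4322302, Rational(1, 2))), Add(168, 14792)) = Add(Mul(Rational(3, 41), I, Pow(4322302, Rational(1, 2))), 14960) = Add(14960, Mul(Rational(3, 41), I, Pow(4322302, Rational(1, 2))))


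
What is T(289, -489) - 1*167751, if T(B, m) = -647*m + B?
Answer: 148921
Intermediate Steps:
T(B, m) = B - 647*m
T(289, -489) - 1*167751 = (289 - 647*(-489)) - 1*167751 = (289 + 316383) - 167751 = 316672 - 167751 = 148921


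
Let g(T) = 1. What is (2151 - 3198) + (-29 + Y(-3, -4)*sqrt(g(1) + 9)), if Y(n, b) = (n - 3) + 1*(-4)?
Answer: -1076 - 10*sqrt(10) ≈ -1107.6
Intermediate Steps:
Y(n, b) = -7 + n (Y(n, b) = (-3 + n) - 4 = -7 + n)
(2151 - 3198) + (-29 + Y(-3, -4)*sqrt(g(1) + 9)) = (2151 - 3198) + (-29 + (-7 - 3)*sqrt(1 + 9)) = -1047 + (-29 - 10*sqrt(10)) = -1076 - 10*sqrt(10)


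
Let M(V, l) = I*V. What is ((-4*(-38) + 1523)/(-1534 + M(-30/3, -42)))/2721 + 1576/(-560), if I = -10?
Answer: -192198577/68283495 ≈ -2.8147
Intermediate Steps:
M(V, l) = -10*V
((-4*(-38) + 1523)/(-1534 + M(-30/3, -42)))/2721 + 1576/(-560) = ((-4*(-38) + 1523)/(-1534 - (-300)/3))/2721 + 1576/(-560) = ((152 + 1523)/(-1534 - (-300)/3))*(1/2721) + 1576*(-1/560) = (1675/(-1534 - 10*(-10)))*(1/2721) - 197/70 = (1675/(-1534 + 100))*(1/2721) - 197/70 = (1675/(-1434))*(1/2721) - 197/70 = (1675*(-1/1434))*(1/2721) - 197/70 = -1675/1434*1/2721 - 197/70 = -1675/3901914 - 197/70 = -192198577/68283495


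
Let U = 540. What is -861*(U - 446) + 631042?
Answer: 550108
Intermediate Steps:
-861*(U - 446) + 631042 = -861*(540 - 446) + 631042 = -861*94 + 631042 = -80934 + 631042 = 550108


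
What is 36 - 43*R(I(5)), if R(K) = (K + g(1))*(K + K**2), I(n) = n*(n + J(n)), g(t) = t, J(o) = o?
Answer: -5592114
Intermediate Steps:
I(n) = 2*n**2 (I(n) = n*(n + n) = n*(2*n) = 2*n**2)
R(K) = (1 + K)*(K + K**2) (R(K) = (K + 1)*(K + K**2) = (1 + K)*(K + K**2))
36 - 43*R(I(5)) = 36 - 43*2*5**2*(1 + (2*5**2)**2 + 2*(2*5**2)) = 36 - 43*2*25*(1 + (2*25)**2 + 2*(2*25)) = 36 - 2150*(1 + 50**2 + 2*50) = 36 - 2150*(1 + 2500 + 100) = 36 - 2150*2601 = 36 - 43*130050 = 36 - 5592150 = -5592114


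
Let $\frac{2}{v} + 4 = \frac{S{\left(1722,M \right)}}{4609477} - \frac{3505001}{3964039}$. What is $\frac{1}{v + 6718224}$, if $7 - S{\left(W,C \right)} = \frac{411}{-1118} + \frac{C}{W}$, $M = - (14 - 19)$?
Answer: $\frac{21476711369566833101}{144285348969730882463406327} \approx 1.4885 \cdot 10^{-7}$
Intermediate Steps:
$M = 5$ ($M = \left(-1\right) \left(-5\right) = 5$)
$S{\left(W,C \right)} = \frac{8237}{1118} - \frac{C}{W}$ ($S{\left(W,C \right)} = 7 - \left(\frac{411}{-1118} + \frac{C}{W}\right) = 7 - \left(411 \left(- \frac{1}{1118}\right) + \frac{C}{W}\right) = 7 - \left(- \frac{411}{1118} + \frac{C}{W}\right) = \frac{8237}{1118} - \frac{C}{W}$)
$v = - \frac{8794365885279726297}{21476711369566833101}$ ($v = \frac{2}{-4 - \left(\frac{3505001}{3964039} - \frac{\frac{8237}{1118} - \frac{5}{1722}}{4609477}\right)} = \frac{2}{-4 - \left(\frac{3505001}{3964039} - \left(\frac{8237}{1118} - 5 \cdot \frac{1}{1722}\right) \frac{1}{4609477}\right)} = \frac{2}{-4 - \left(\frac{3505001}{3964039} - \left(\frac{8237}{1118} - \frac{5}{1722}\right) \frac{1}{4609477}\right)} = \frac{2}{-4 + \left(\frac{3544631}{481299} \cdot \frac{1}{4609477} - \frac{3505001}{3964039}\right)} = \frac{2}{-4 + \left(\frac{3544631}{2218536670623} - \frac{3505001}{3964039}\right)} = \frac{2}{-4 - \frac{7775959198014761014}{8794365885279726297}} = \frac{2}{- \frac{42953422739133666202}{8794365885279726297}} = 2 \left(- \frac{8794365885279726297}{42953422739133666202}\right) = - \frac{8794365885279726297}{21476711369566833101} \approx -0.40948$)
$\frac{1}{v + 6718224} = \frac{1}{- \frac{8794365885279726297}{21476711369566833101} + 6718224} = \frac{1}{\frac{144285348969730882463406327}{21476711369566833101}} = \frac{21476711369566833101}{144285348969730882463406327}$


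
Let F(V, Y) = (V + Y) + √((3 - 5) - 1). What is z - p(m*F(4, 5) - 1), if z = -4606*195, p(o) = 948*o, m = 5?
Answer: -939882 - 4740*I*√3 ≈ -9.3988e+5 - 8209.9*I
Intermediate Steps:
F(V, Y) = V + Y + I*√3 (F(V, Y) = (V + Y) + √(-2 - 1) = (V + Y) + √(-3) = (V + Y) + I*√3 = V + Y + I*√3)
z = -898170
z - p(m*F(4, 5) - 1) = -898170 - 948*(5*(4 + 5 + I*√3) - 1) = -898170 - 948*(5*(9 + I*√3) - 1) = -898170 - 948*((45 + 5*I*√3) - 1) = -898170 - 948*(44 + 5*I*√3) = -898170 - (41712 + 4740*I*√3) = -898170 + (-41712 - 4740*I*√3) = -939882 - 4740*I*√3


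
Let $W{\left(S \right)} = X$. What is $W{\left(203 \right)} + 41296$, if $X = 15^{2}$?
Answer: $41521$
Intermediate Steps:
$X = 225$
$W{\left(S \right)} = 225$
$W{\left(203 \right)} + 41296 = 225 + 41296 = 41521$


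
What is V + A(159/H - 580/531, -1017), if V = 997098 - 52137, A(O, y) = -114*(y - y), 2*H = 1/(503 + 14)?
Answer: 944961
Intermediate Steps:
H = 1/1034 (H = 1/(2*(503 + 14)) = (½)/517 = (½)*(1/517) = 1/1034 ≈ 0.00096712)
A(O, y) = 0 (A(O, y) = -114*0 = 0)
V = 944961
V + A(159/H - 580/531, -1017) = 944961 + 0 = 944961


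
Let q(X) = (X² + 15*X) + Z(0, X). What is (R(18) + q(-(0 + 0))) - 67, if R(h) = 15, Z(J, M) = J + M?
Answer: -52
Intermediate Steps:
q(X) = X² + 16*X (q(X) = (X² + 15*X) + (0 + X) = (X² + 15*X) + X = X² + 16*X)
(R(18) + q(-(0 + 0))) - 67 = (15 + (-(0 + 0))*(16 - (0 + 0))) - 67 = (15 + (-1*0)*(16 - 1*0)) - 67 = (15 + 0*(16 + 0)) - 67 = (15 + 0*16) - 67 = (15 + 0) - 67 = 15 - 67 = -52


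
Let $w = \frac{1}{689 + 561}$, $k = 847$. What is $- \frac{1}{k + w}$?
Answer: $- \frac{1250}{1058751} \approx -0.0011806$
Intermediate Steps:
$w = \frac{1}{1250} \approx 0.0008$
$- \frac{1}{k + w} = - \frac{1}{847 + \frac{1}{1250}} = - \frac{1}{\frac{1058751}{1250}} = \left(-1\right) \frac{1250}{1058751} = - \frac{1250}{1058751}$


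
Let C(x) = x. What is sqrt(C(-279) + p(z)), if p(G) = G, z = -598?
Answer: I*sqrt(877) ≈ 29.614*I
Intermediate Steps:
sqrt(C(-279) + p(z)) = sqrt(-279 - 598) = sqrt(-877) = I*sqrt(877)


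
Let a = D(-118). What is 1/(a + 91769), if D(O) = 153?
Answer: 1/91922 ≈ 1.0879e-5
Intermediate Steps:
a = 153
1/(a + 91769) = 1/(153 + 91769) = 1/91922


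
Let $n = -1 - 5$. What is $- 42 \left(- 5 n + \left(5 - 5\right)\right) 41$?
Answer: $-51660$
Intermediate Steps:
$n = -6$ ($n = -1 - 5 = -6$)
$- 42 \left(- 5 n + \left(5 - 5\right)\right) 41 = - 42 \left(\left(-5\right) \left(-6\right) + \left(5 - 5\right)\right) 41 = - 42 \left(30 + \left(5 - 5\right)\right) 41 = - 42 \left(30 + 0\right) 41 = \left(-42\right) 30 \cdot 41 = \left(-1260\right) 41 = -51660$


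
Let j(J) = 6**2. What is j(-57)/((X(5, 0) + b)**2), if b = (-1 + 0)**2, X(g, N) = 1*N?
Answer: 36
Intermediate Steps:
X(g, N) = N
b = 1 (b = (-1)**2 = 1)
j(J) = 36
j(-57)/((X(5, 0) + b)**2) = 36/((0 + 1)**2) = 36/(1**2) = 36/1 = 36*1 = 36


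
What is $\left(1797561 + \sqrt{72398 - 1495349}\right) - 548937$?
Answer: $1248624 + i \sqrt{1422951} \approx 1.2486 \cdot 10^{6} + 1192.9 i$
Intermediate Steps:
$\left(1797561 + \sqrt{72398 - 1495349}\right) - 548937 = \left(1797561 + \sqrt{-1422951}\right) - 548937 = \left(1797561 + i \sqrt{1422951}\right) - 548937 = 1248624 + i \sqrt{1422951}$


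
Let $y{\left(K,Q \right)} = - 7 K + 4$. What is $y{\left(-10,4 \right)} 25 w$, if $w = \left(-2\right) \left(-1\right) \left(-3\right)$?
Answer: $-11100$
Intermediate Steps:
$w = -6$ ($w = 2 \left(-3\right) = -6$)
$y{\left(K,Q \right)} = 4 - 7 K$
$y{\left(-10,4 \right)} 25 w = \left(4 - -70\right) 25 \left(-6\right) = \left(4 + 70\right) 25 \left(-6\right) = 74 \cdot 25 \left(-6\right) = 1850 \left(-6\right) = -11100$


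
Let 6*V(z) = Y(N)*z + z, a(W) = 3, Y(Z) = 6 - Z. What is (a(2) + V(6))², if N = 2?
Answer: 64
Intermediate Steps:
V(z) = 5*z/6 (V(z) = ((6 - 1*2)*z + z)/6 = ((6 - 2)*z + z)/6 = (4*z + z)/6 = (5*z)/6 = 5*z/6)
(a(2) + V(6))² = (3 + (⅚)*6)² = (3 + 5)² = 8² = 64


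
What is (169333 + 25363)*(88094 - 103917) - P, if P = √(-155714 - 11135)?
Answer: -3080674808 - I*√166849 ≈ -3.0807e+9 - 408.47*I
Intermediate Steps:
P = I*√166849 (P = √(-166849) = I*√166849 ≈ 408.47*I)
(169333 + 25363)*(88094 - 103917) - P = (169333 + 25363)*(88094 - 103917) - I*√166849 = 194696*(-15823) - I*√166849 = -3080674808 - I*√166849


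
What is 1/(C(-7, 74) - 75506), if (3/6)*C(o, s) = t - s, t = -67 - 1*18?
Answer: -1/75824 ≈ -1.3188e-5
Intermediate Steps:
t = -85 (t = -67 - 18 = -85)
C(o, s) = -170 - 2*s (C(o, s) = 2*(-85 - s) = -170 - 2*s)
1/(C(-7, 74) - 75506) = 1/((-170 - 2*74) - 75506) = 1/((-170 - 148) - 75506) = 1/(-318 - 75506) = 1/(-75824) = -1/75824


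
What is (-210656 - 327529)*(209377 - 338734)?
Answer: 69617997045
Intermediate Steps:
(-210656 - 327529)*(209377 - 338734) = -538185*(-129357) = 69617997045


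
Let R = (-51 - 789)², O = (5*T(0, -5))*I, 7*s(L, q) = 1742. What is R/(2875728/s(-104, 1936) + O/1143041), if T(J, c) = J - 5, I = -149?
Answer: 702487394481600/11504765775443 ≈ 61.061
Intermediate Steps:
T(J, c) = -5 + J
s(L, q) = 1742/7 (s(L, q) = (⅐)*1742 = 1742/7)
O = 3725 (O = (5*(-5 + 0))*(-149) = (5*(-5))*(-149) = -25*(-149) = 3725)
R = 705600 (R = (-840)² = 705600)
R/(2875728/s(-104, 1936) + O/1143041) = 705600/(2875728/(1742/7) + 3725/1143041) = 705600/(2875728*(7/1742) + 3725*(1/1143041)) = 705600/(10065048/871 + 3725/1143041) = 705600/(11504765775443/995588711) = 705600*(995588711/11504765775443) = 702487394481600/11504765775443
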